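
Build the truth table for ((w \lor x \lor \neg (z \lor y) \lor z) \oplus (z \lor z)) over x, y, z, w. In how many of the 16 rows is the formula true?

x  y  z  w  |  (z \lor y)  \neg (z \lor y)  (z \lor z)  φ
F  F  F  F  |      F              T             F       T
F  F  F  T  |      F              T             F       T
F  F  T  F  |      T              F             T       F
F  F  T  T  |      T              F             T       F
F  T  F  F  |      T              F             F       F
F  T  F  T  |      T              F             F       T
F  T  T  F  |      T              F             T       F
F  T  T  T  |      T              F             T       F
T  F  F  F  |      F              T             F       T
T  F  F  T  |      F              T             F       T
T  F  T  F  |      T              F             T       F
T  F  T  T  |      T              F             T       F
T  T  F  F  |      T              F             F       T
T  T  F  T  |      T              F             F       T
T  T  T  F  |      T              F             T       F
T  T  T  T  |      T              F             T       F
The formula is true on 7 of the 16 rows.

7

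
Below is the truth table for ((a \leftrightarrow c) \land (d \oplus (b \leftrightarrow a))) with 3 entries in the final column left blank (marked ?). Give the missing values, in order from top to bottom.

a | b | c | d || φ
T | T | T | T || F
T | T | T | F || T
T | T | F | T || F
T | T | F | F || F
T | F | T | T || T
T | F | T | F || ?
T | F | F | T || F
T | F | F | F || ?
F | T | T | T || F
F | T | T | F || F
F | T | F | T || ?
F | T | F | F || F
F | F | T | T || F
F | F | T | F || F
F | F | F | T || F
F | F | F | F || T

F, F, T

Row a=T, b=F, c=T, d=F: (a \leftrightarrow c) = T, (d \oplus (b \leftrightarrow a)) = F, so the formula = F.
Row a=T, b=F, c=F, d=F: (a \leftrightarrow c) = F, (d \oplus (b \leftrightarrow a)) = F, so the formula = F.
Row a=F, b=T, c=F, d=T: (a \leftrightarrow c) = T, (d \oplus (b \leftrightarrow a)) = T, so the formula = T.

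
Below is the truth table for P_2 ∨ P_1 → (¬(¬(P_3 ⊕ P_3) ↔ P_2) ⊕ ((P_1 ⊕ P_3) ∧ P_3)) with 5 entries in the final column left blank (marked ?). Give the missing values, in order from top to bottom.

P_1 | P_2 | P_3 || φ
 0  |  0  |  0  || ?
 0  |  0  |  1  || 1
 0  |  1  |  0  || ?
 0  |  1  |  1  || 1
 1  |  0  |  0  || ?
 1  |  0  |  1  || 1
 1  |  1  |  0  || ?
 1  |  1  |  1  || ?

Row P_1=0, P_2=0, P_3=0: (P_2 ∨ P_1) = 0, (¬(¬(P_3 ⊕ P_3) ↔ P_2) ⊕ ((P_1 ⊕ P_3) ∧ P_3)) = 1, so the formula = 1.
Row P_1=0, P_2=1, P_3=0: (P_2 ∨ P_1) = 1, (¬(¬(P_3 ⊕ P_3) ↔ P_2) ⊕ ((P_1 ⊕ P_3) ∧ P_3)) = 0, so the formula = 0.
Row P_1=1, P_2=0, P_3=0: (P_2 ∨ P_1) = 1, (¬(¬(P_3 ⊕ P_3) ↔ P_2) ⊕ ((P_1 ⊕ P_3) ∧ P_3)) = 1, so the formula = 1.
Row P_1=1, P_2=1, P_3=0: (P_2 ∨ P_1) = 1, (¬(¬(P_3 ⊕ P_3) ↔ P_2) ⊕ ((P_1 ⊕ P_3) ∧ P_3)) = 0, so the formula = 0.
Row P_1=1, P_2=1, P_3=1: (P_2 ∨ P_1) = 1, (¬(¬(P_3 ⊕ P_3) ↔ P_2) ⊕ ((P_1 ⊕ P_3) ∧ P_3)) = 0, so the formula = 0.

1, 0, 1, 0, 0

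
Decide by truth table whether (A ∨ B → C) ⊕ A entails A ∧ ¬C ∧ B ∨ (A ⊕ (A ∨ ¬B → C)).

A | B | C || φ | ψ
F | F | F || T | F
F | F | T || T | T
F | T | F || F | T
F | T | T || T | T
T | F | F || T | T
T | F | T || F | F
T | T | F || T | T
T | T | T || F | F
At A=F, B=F, C=F we have φ true but ψ false, so φ does not entail ψ.

no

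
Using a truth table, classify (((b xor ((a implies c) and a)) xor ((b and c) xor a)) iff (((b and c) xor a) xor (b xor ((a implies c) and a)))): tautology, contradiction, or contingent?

tautology

a  b  c  |  φ
T  T  T  |  T
T  T  F  |  T
T  F  T  |  T
T  F  F  |  T
F  T  T  |  T
F  T  F  |  T
F  F  T  |  T
F  F  F  |  T
Every row is T, so the formula is a tautology.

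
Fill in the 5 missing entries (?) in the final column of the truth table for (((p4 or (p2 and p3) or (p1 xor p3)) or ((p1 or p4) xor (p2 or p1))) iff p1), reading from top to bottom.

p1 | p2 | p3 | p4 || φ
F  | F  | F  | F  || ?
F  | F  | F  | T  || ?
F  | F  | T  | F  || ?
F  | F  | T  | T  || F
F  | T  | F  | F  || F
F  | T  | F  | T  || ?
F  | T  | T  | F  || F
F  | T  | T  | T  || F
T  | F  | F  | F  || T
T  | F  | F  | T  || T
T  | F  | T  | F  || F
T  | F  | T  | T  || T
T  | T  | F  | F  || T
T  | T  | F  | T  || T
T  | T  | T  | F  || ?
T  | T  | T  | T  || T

Row p1=F, p2=F, p3=F, p4=F: ((p4 or (p2 and p3) or (p1 xor p3)) or ((p1 or p4) xor (p2 or p1))) = F, so the formula = T.
Row p1=F, p2=F, p3=F, p4=T: ((p4 or (p2 and p3) or (p1 xor p3)) or ((p1 or p4) xor (p2 or p1))) = T, so the formula = F.
Row p1=F, p2=F, p3=T, p4=F: ((p4 or (p2 and p3) or (p1 xor p3)) or ((p1 or p4) xor (p2 or p1))) = T, so the formula = F.
Row p1=F, p2=T, p3=F, p4=T: ((p4 or (p2 and p3) or (p1 xor p3)) or ((p1 or p4) xor (p2 or p1))) = T, so the formula = F.
Row p1=T, p2=T, p3=T, p4=F: ((p4 or (p2 and p3) or (p1 xor p3)) or ((p1 or p4) xor (p2 or p1))) = T, so the formula = T.

T, F, F, F, T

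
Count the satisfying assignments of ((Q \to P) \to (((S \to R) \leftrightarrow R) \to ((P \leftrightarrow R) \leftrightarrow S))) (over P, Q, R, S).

P  Q  R  S  |  φ
T  T  T  T  |  T
T  T  T  F  |  F
T  T  F  T  |  F
T  T  F  F  |  T
T  F  T  T  |  T
T  F  T  F  |  F
T  F  F  T  |  F
T  F  F  F  |  T
F  T  T  T  |  T
F  T  T  F  |  T
F  T  F  T  |  T
F  T  F  F  |  T
F  F  T  T  |  F
F  F  T  F  |  T
F  F  F  T  |  T
F  F  F  F  |  T
The formula is true on 11 of the 16 rows.

11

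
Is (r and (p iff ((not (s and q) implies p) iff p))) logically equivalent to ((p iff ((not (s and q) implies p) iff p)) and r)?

  p   |   q   |   r   |   s   ||   φ   |   ψ  
 True |  True |  True |  True ||  True |  True
 True |  True |  True | False ||  True |  True
 True |  True | False |  True || False | False
 True |  True | False | False || False | False
 True | False |  True |  True ||  True |  True
 True | False |  True | False ||  True |  True
 True | False | False |  True || False | False
 True | False | False | False || False | False
False |  True |  True |  True ||  True |  True
False |  True |  True | False || False | False
False |  True | False |  True || False | False
False |  True | False | False || False | False
False | False |  True |  True || False | False
False | False |  True | False || False | False
False | False | False |  True || False | False
False | False | False | False || False | False
The columns for φ and ψ agree on every row, so they are logically equivalent.

equivalent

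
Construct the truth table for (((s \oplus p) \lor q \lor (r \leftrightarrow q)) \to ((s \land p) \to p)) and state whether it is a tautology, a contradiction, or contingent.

tautology

  p   |   q   |   r   |   s   | (s \oplus p) | (r \leftrightarrow q) | (s \land p) | ((s \land p) \to p) |   φ  
----- | ----- | ----- | ----- | ------------ | --------------------- | ----------- | ------------------- | -----
False | False | False | False |    False     |          True         |    False    |         True        |  True
False | False | False |  True |     True     |          True         |    False    |         True        |  True
False | False |  True | False |    False     |         False         |    False    |         True        |  True
False | False |  True |  True |     True     |         False         |    False    |         True        |  True
False |  True | False | False |    False     |         False         |    False    |         True        |  True
False |  True | False |  True |     True     |         False         |    False    |         True        |  True
False |  True |  True | False |    False     |          True         |    False    |         True        |  True
False |  True |  True |  True |     True     |          True         |    False    |         True        |  True
 True | False | False | False |     True     |          True         |    False    |         True        |  True
 True | False | False |  True |    False     |          True         |     True    |         True        |  True
 True | False |  True | False |     True     |         False         |    False    |         True        |  True
 True | False |  True |  True |    False     |         False         |     True    |         True        |  True
 True |  True | False | False |     True     |         False         |    False    |         True        |  True
 True |  True | False |  True |    False     |         False         |     True    |         True        |  True
 True |  True |  True | False |     True     |          True         |    False    |         True        |  True
 True |  True |  True |  True |    False     |          True         |     True    |         True        |  True
Every row is True, so the formula is a tautology.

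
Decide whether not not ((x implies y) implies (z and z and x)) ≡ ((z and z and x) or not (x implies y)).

x | y | z || φ | ψ
1 | 1 | 1 || 1 | 1
1 | 1 | 0 || 0 | 0
1 | 0 | 1 || 1 | 1
1 | 0 | 0 || 1 | 1
0 | 1 | 1 || 0 | 0
0 | 1 | 0 || 0 | 0
0 | 0 | 1 || 0 | 0
0 | 0 | 0 || 0 | 0
The columns for φ and ψ agree on every row, so they are logically equivalent.

equivalent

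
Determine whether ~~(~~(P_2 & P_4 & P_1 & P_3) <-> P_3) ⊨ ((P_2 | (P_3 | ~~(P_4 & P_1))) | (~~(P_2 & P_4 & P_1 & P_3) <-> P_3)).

P_1 | P_2 | P_3 | P_4 || φ | ψ
 1  |  1  |  1  |  1  || 1 | 1
 1  |  1  |  1  |  0  || 0 | 1
 1  |  1  |  0  |  1  || 1 | 1
 1  |  1  |  0  |  0  || 1 | 1
 1  |  0  |  1  |  1  || 0 | 1
 1  |  0  |  1  |  0  || 0 | 1
 1  |  0  |  0  |  1  || 1 | 1
 1  |  0  |  0  |  0  || 1 | 1
 0  |  1  |  1  |  1  || 0 | 1
 0  |  1  |  1  |  0  || 0 | 1
 0  |  1  |  0  |  1  || 1 | 1
 0  |  1  |  0  |  0  || 1 | 1
 0  |  0  |  1  |  1  || 0 | 1
 0  |  0  |  1  |  0  || 0 | 1
 0  |  0  |  0  |  1  || 1 | 1
 0  |  0  |  0  |  0  || 1 | 1
In every row where φ is true, ψ is also true, so φ ⊨ ψ.

yes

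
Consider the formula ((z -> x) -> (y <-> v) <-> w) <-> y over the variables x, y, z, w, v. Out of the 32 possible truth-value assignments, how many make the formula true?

16

x | y | z | w | v | φ
- | - | - | - | - | -
1 | 1 | 1 | 1 | 1 | 1
1 | 1 | 1 | 1 | 0 | 0
1 | 1 | 1 | 0 | 1 | 0
1 | 1 | 1 | 0 | 0 | 1
1 | 1 | 0 | 1 | 1 | 1
1 | 1 | 0 | 1 | 0 | 0
1 | 1 | 0 | 0 | 1 | 0
1 | 1 | 0 | 0 | 0 | 1
1 | 0 | 1 | 1 | 1 | 1
1 | 0 | 1 | 1 | 0 | 0
1 | 0 | 1 | 0 | 1 | 0
1 | 0 | 1 | 0 | 0 | 1
1 | 0 | 0 | 1 | 1 | 1
1 | 0 | 0 | 1 | 0 | 0
1 | 0 | 0 | 0 | 1 | 0
1 | 0 | 0 | 0 | 0 | 1
0 | 1 | 1 | 1 | 1 | 1
0 | 1 | 1 | 1 | 0 | 1
0 | 1 | 1 | 0 | 1 | 0
0 | 1 | 1 | 0 | 0 | 0
0 | 1 | 0 | 1 | 1 | 1
0 | 1 | 0 | 1 | 0 | 0
0 | 1 | 0 | 0 | 1 | 0
0 | 1 | 0 | 0 | 0 | 1
0 | 0 | 1 | 1 | 1 | 0
0 | 0 | 1 | 1 | 0 | 0
0 | 0 | 1 | 0 | 1 | 1
0 | 0 | 1 | 0 | 0 | 1
0 | 0 | 0 | 1 | 1 | 1
0 | 0 | 0 | 1 | 0 | 0
0 | 0 | 0 | 0 | 1 | 0
0 | 0 | 0 | 0 | 0 | 1
The formula is true on 16 of the 32 rows.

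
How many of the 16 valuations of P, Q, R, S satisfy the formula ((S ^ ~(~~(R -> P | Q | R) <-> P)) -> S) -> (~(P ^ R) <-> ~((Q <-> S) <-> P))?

P  Q  R  S     (Q | R)  (P | (Q | R))  (R -> (P | (Q | R)))  ~(R -> (P | (Q | R)))  ~~(R -> (P | (Q | R)))  (P ^ R)  ~(P ^ R)  (Q <-> S)  ((Q <-> S) <-> P)  ~((Q <-> S) <-> P)  φ
T  T  T  T        T           T                 T                      F                      T                F        T          T              T                  F           F
T  T  T  F        T           T                 T                      F                      T                F        T          F              F                  T           T
T  T  F  T        T           T                 T                      F                      T                T        F          T              T                  F           T
T  T  F  F        T           T                 T                      F                      T                T        F          F              F                  T           F
T  F  T  T        T           T                 T                      F                      T                F        T          F              F                  T           T
T  F  T  F        T           T                 T                      F                      T                F        T          T              T                  F           F
T  F  F  T        F           T                 T                      F                      T                T        F          F              F                  T           F
T  F  F  F        F           T                 T                      F                      T                T        F          T              T                  F           T
F  T  T  T        T           T                 T                      F                      T                T        F          T              F                  T           F
F  T  T  F        T           T                 T                      F                      T                T        F          F              T                  F           T
F  T  F  T        T           T                 T                      F                      T                F        T          T              F                  T           T
F  T  F  F        T           T                 T                      F                      T                F        T          F              T                  F           T
F  F  T  T        T           T                 T                      F                      T                T        F          F              T                  F           T
F  F  T  F        T           T                 T                      F                      T                T        F          T              F                  T           T
F  F  F  T        F           F                 T                      F                      T                F        T          F              T                  F           F
F  F  F  F        F           F                 T                      F                      T                F        T          T              F                  T           T
The formula is true on 10 of the 16 rows.

10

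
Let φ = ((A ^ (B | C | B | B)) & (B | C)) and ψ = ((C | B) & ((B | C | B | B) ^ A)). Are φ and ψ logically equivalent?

equivalent

A | B | C || φ | ψ
F | F | F || F | F
F | F | T || T | T
F | T | F || T | T
F | T | T || T | T
T | F | F || F | F
T | F | T || F | F
T | T | F || F | F
T | T | T || F | F
The columns for φ and ψ agree on every row, so they are logically equivalent.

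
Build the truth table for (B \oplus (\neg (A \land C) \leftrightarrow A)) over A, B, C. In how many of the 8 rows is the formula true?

A | B | C | φ
- | - | - | -
0 | 0 | 0 | 0
0 | 0 | 1 | 0
0 | 1 | 0 | 1
0 | 1 | 1 | 1
1 | 0 | 0 | 1
1 | 0 | 1 | 0
1 | 1 | 0 | 0
1 | 1 | 1 | 1
The formula is true on 4 of the 8 rows.

4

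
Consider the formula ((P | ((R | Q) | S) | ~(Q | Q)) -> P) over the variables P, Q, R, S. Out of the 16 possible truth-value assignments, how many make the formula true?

P  Q  R  S     (R | Q)  ((R | Q) | S)  (Q | Q)  ~(Q | Q)  φ
1  1  1  1        1           1           1        0      1
1  1  1  0        1           1           1        0      1
1  1  0  1        1           1           1        0      1
1  1  0  0        1           1           1        0      1
1  0  1  1        1           1           0        1      1
1  0  1  0        1           1           0        1      1
1  0  0  1        0           1           0        1      1
1  0  0  0        0           0           0        1      1
0  1  1  1        1           1           1        0      0
0  1  1  0        1           1           1        0      0
0  1  0  1        1           1           1        0      0
0  1  0  0        1           1           1        0      0
0  0  1  1        1           1           0        1      0
0  0  1  0        1           1           0        1      0
0  0  0  1        0           1           0        1      0
0  0  0  0        0           0           0        1      0
The formula is true on 8 of the 16 rows.

8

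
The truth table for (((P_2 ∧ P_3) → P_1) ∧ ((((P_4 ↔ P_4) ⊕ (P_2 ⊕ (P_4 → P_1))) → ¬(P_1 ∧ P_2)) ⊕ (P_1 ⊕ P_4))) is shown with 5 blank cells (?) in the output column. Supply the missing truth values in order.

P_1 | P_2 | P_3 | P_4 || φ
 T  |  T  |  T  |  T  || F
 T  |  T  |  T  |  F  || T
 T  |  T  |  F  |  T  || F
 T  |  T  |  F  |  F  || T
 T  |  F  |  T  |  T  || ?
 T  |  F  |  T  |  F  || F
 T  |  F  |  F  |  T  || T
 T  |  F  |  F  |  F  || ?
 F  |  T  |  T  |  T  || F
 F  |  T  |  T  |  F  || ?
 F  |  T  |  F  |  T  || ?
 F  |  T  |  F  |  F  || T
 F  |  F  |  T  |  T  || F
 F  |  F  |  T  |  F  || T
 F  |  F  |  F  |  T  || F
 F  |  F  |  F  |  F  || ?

T, F, F, F, T

Row P_1=T, P_2=F, P_3=T, P_4=T: ((P_2 ∧ P_3) → P_1) = T, ((((P_4 ↔ P_4) ⊕ (P_2 ⊕ (P_4 → P_1))) → ¬(P_1 ∧ P_2)) ⊕ (P_1 ⊕ P_4)) = T, so the formula = T.
Row P_1=T, P_2=F, P_3=F, P_4=F: ((P_2 ∧ P_3) → P_1) = T, ((((P_4 ↔ P_4) ⊕ (P_2 ⊕ (P_4 → P_1))) → ¬(P_1 ∧ P_2)) ⊕ (P_1 ⊕ P_4)) = F, so the formula = F.
Row P_1=F, P_2=T, P_3=T, P_4=F: ((P_2 ∧ P_3) → P_1) = F, ((((P_4 ↔ P_4) ⊕ (P_2 ⊕ (P_4 → P_1))) → ¬(P_1 ∧ P_2)) ⊕ (P_1 ⊕ P_4)) = T, so the formula = F.
Row P_1=F, P_2=T, P_3=F, P_4=T: ((P_2 ∧ P_3) → P_1) = T, ((((P_4 ↔ P_4) ⊕ (P_2 ⊕ (P_4 → P_1))) → ¬(P_1 ∧ P_2)) ⊕ (P_1 ⊕ P_4)) = F, so the formula = F.
Row P_1=F, P_2=F, P_3=F, P_4=F: ((P_2 ∧ P_3) → P_1) = T, ((((P_4 ↔ P_4) ⊕ (P_2 ⊕ (P_4 → P_1))) → ¬(P_1 ∧ P_2)) ⊕ (P_1 ⊕ P_4)) = T, so the formula = T.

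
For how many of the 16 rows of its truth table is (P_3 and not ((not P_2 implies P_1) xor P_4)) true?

P_1  P_2  P_3  P_4  |  not P_2  (not P_2 implies P_1)  φ
 F    F    F    F   |     T               F            F
 F    F    F    T   |     T               F            F
 F    F    T    F   |     T               F            T
 F    F    T    T   |     T               F            F
 F    T    F    F   |     F               T            F
 F    T    F    T   |     F               T            F
 F    T    T    F   |     F               T            F
 F    T    T    T   |     F               T            T
 T    F    F    F   |     T               T            F
 T    F    F    T   |     T               T            F
 T    F    T    F   |     T               T            F
 T    F    T    T   |     T               T            T
 T    T    F    F   |     F               T            F
 T    T    F    T   |     F               T            F
 T    T    T    F   |     F               T            F
 T    T    T    T   |     F               T            T
The formula is true on 4 of the 16 rows.

4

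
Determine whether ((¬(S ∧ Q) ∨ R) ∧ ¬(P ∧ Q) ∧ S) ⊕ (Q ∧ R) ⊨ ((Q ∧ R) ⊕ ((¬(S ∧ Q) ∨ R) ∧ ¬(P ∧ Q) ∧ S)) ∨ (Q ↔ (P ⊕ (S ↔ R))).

yes

P  Q  R  S  |  φ  ψ
0  0  0  0  |  0  0
0  0  0  1  |  1  1
0  0  1  0  |  0  1
0  0  1  1  |  1  1
0  1  0  0  |  0  1
0  1  0  1  |  0  0
0  1  1  0  |  1  1
0  1  1  1  |  0  1
1  0  0  0  |  0  1
1  0  0  1  |  1  1
1  0  1  0  |  0  0
1  0  1  1  |  1  1
1  1  0  0  |  0  0
1  1  0  1  |  0  1
1  1  1  0  |  1  1
1  1  1  1  |  1  1
In every row where φ is true, ψ is also true, so φ ⊨ ψ.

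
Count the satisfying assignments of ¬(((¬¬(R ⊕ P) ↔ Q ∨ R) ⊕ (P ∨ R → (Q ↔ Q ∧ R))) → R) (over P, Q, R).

P | Q | R | (R ⊕ P) | ¬(R ⊕ P) | ¬¬(R ⊕ P) | (Q ∨ R) | (¬¬(R ⊕ P) ↔ (Q ∨ R)) | (P ∨ R) | (Q ∧ R) | (Q ↔ (Q ∧ R)) | ((P ∨ R) → (Q ↔ (Q ∧ R))) | φ
- | - | - | ------- | -------- | --------- | ------- | --------------------- | ------- | ------- | ------------- | ------------------------- | -
F | F | F |    F    |    T     |     F     |    F    |           T           |    F    |    F    |       T       |             T             | F
F | F | T |    T    |    F     |     T     |    T    |           T           |    T    |    F    |       T       |             T             | F
F | T | F |    F    |    T     |     F     |    T    |           F           |    F    |    F    |       F       |             T             | T
F | T | T |    T    |    F     |     T     |    T    |           T           |    T    |    T    |       T       |             T             | F
T | F | F |    T    |    F     |     T     |    F    |           F           |    T    |    F    |       T       |             T             | T
T | F | T |    F    |    T     |     F     |    T    |           F           |    T    |    F    |       T       |             T             | F
T | T | F |    T    |    F     |     T     |    T    |           T           |    T    |    F    |       F       |             F             | T
T | T | T |    F    |    T     |     F     |    T    |           F           |    T    |    T    |       T       |             T             | F
The formula is true on 3 of the 8 rows.

3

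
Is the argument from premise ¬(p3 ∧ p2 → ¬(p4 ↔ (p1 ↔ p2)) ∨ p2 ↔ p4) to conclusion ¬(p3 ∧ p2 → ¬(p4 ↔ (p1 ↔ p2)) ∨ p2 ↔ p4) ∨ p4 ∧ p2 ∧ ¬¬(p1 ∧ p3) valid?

p1 | p2 | p3 | p4 | φ | ψ
-- | -- | -- | -- | - | -
T  | T  | T  | T  | F | T
T  | T  | T  | F  | T | T
T  | T  | F  | T  | F | F
T  | T  | F  | F  | T | T
T  | F  | T  | T  | F | F
T  | F  | T  | F  | T | T
T  | F  | F  | T  | F | F
T  | F  | F  | F  | T | T
F  | T  | T  | T  | F | F
F  | T  | T  | F  | T | T
F  | T  | F  | T  | F | F
F  | T  | F  | F  | T | T
F  | F  | T  | T  | F | F
F  | F  | T  | F  | T | T
F  | F  | F  | T  | F | F
F  | F  | F  | F  | T | T
In every row where φ is true, ψ is also true, so φ ⊨ ψ.

yes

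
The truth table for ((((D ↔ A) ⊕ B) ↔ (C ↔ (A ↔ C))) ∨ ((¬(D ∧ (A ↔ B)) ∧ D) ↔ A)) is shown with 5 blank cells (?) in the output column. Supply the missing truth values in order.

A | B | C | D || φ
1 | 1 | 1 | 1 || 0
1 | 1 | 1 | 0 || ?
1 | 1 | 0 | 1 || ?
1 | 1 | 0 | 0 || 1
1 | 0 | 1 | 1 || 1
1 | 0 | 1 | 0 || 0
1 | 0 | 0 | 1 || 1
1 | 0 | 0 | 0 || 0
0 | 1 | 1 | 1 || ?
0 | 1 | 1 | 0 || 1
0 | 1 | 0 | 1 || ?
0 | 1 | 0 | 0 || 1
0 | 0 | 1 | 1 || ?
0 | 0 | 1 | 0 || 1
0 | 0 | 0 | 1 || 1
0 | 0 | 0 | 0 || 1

Row A=1, B=1, C=1, D=0: (((D ↔ A) ⊕ B) ↔ (C ↔ (A ↔ C))) = 1, ((¬(D ∧ (A ↔ B)) ∧ D) ↔ A) = 0, so the formula = 1.
Row A=1, B=1, C=0, D=1: (((D ↔ A) ⊕ B) ↔ (C ↔ (A ↔ C))) = 0, ((¬(D ∧ (A ↔ B)) ∧ D) ↔ A) = 0, so the formula = 0.
Row A=0, B=1, C=1, D=1: (((D ↔ A) ⊕ B) ↔ (C ↔ (A ↔ C))) = 0, ((¬(D ∧ (A ↔ B)) ∧ D) ↔ A) = 0, so the formula = 0.
Row A=0, B=1, C=0, D=1: (((D ↔ A) ⊕ B) ↔ (C ↔ (A ↔ C))) = 0, ((¬(D ∧ (A ↔ B)) ∧ D) ↔ A) = 0, so the formula = 0.
Row A=0, B=0, C=1, D=1: (((D ↔ A) ⊕ B) ↔ (C ↔ (A ↔ C))) = 1, ((¬(D ∧ (A ↔ B)) ∧ D) ↔ A) = 1, so the formula = 1.

1, 0, 0, 0, 1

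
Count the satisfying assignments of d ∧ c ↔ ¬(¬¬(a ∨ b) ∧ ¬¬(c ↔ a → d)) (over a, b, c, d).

a | b | c | d || φ
F | F | F | F || F
F | F | F | T || F
F | F | T | F || F
F | F | T | T || T
F | T | F | F || F
F | T | F | T || F
F | T | T | F || T
F | T | T | T || F
T | F | F | F || T
T | F | F | T || F
T | F | T | F || F
T | F | T | T || F
T | T | F | F || T
T | T | F | T || F
T | T | T | F || F
T | T | T | T || F
The formula is true on 4 of the 16 rows.

4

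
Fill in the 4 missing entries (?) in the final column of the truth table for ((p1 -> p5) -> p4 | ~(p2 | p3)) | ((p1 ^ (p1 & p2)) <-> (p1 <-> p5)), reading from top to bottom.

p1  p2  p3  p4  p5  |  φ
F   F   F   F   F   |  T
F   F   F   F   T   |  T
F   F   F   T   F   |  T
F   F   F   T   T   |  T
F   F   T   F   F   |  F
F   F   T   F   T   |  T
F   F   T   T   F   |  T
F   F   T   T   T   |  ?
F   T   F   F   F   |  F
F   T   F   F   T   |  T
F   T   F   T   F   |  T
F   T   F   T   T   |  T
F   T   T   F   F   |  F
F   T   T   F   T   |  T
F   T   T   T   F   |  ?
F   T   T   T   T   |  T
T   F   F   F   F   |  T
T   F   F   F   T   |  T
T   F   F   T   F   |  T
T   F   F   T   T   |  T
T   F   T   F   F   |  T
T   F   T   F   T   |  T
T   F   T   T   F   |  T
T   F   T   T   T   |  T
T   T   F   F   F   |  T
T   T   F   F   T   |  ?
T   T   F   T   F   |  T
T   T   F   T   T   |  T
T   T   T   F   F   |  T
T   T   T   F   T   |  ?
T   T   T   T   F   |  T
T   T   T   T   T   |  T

T, T, F, F

Row p1=F, p2=F, p3=T, p4=T, p5=T: ((p1 -> p5) -> p4 | ~(p2 | p3)) = T, ((p1 ^ (p1 & p2)) <-> (p1 <-> p5)) = T, so the formula = T.
Row p1=F, p2=T, p3=T, p4=T, p5=F: ((p1 -> p5) -> p4 | ~(p2 | p3)) = T, ((p1 ^ (p1 & p2)) <-> (p1 <-> p5)) = F, so the formula = T.
Row p1=T, p2=T, p3=F, p4=F, p5=T: ((p1 -> p5) -> p4 | ~(p2 | p3)) = F, ((p1 ^ (p1 & p2)) <-> (p1 <-> p5)) = F, so the formula = F.
Row p1=T, p2=T, p3=T, p4=F, p5=T: ((p1 -> p5) -> p4 | ~(p2 | p3)) = F, ((p1 ^ (p1 & p2)) <-> (p1 <-> p5)) = F, so the formula = F.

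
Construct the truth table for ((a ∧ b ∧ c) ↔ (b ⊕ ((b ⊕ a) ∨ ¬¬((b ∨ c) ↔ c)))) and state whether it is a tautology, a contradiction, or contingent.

  a   |   b   |   c   |   φ  
----- | ----- | ----- | -----
False | False | False | False
False | False |  True | False
False |  True | False |  True
False |  True |  True |  True
 True | False | False | False
 True | False |  True | False
 True |  True | False | False
 True |  True |  True | False
2 of 8 rows are True, so the formula is contingent.

contingent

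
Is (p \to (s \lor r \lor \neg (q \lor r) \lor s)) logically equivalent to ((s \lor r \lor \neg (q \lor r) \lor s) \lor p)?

  p   |   q   |   r   |   s   ||   φ   |   ψ  
 True |  True |  True |  True ||  True |  True
 True |  True |  True | False ||  True |  True
 True |  True | False |  True ||  True |  True
 True |  True | False | False || False |  True
 True | False |  True |  True ||  True |  True
 True | False |  True | False ||  True |  True
 True | False | False |  True ||  True |  True
 True | False | False | False ||  True |  True
False |  True |  True |  True ||  True |  True
False |  True |  True | False ||  True |  True
False |  True | False |  True ||  True |  True
False |  True | False | False ||  True | False
False | False |  True |  True ||  True |  True
False | False |  True | False ||  True |  True
False | False | False |  True ||  True |  True
False | False | False | False ||  True |  True
The columns differ at p=True, q=True, r=False, s=False (φ=False, ψ=True), so they are not equivalent.

not equivalent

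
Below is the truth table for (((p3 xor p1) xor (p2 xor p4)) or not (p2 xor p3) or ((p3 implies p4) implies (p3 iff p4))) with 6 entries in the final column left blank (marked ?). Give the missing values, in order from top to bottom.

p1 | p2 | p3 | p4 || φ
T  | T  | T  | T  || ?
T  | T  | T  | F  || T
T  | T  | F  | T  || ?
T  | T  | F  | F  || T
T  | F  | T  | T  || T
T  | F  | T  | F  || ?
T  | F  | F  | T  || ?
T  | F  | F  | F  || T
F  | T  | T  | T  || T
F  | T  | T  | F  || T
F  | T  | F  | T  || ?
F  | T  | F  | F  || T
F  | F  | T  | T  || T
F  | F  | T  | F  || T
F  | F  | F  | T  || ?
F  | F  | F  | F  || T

T, T, T, T, F, T

Row p1=T, p2=T, p3=T, p4=T: ((p3 xor p1) xor (p2 xor p4)) = F, not (p2 xor p3) = T, ((p3 implies p4) implies (p3 iff p4)) = T, so the formula = T.
Row p1=T, p2=T, p3=F, p4=T: ((p3 xor p1) xor (p2 xor p4)) = T, not (p2 xor p3) = F, ((p3 implies p4) implies (p3 iff p4)) = F, so the formula = T.
Row p1=T, p2=F, p3=T, p4=F: ((p3 xor p1) xor (p2 xor p4)) = F, not (p2 xor p3) = F, ((p3 implies p4) implies (p3 iff p4)) = T, so the formula = T.
Row p1=T, p2=F, p3=F, p4=T: ((p3 xor p1) xor (p2 xor p4)) = F, not (p2 xor p3) = T, ((p3 implies p4) implies (p3 iff p4)) = F, so the formula = T.
Row p1=F, p2=T, p3=F, p4=T: ((p3 xor p1) xor (p2 xor p4)) = F, not (p2 xor p3) = F, ((p3 implies p4) implies (p3 iff p4)) = F, so the formula = F.
Row p1=F, p2=F, p3=F, p4=T: ((p3 xor p1) xor (p2 xor p4)) = T, not (p2 xor p3) = T, ((p3 implies p4) implies (p3 iff p4)) = F, so the formula = T.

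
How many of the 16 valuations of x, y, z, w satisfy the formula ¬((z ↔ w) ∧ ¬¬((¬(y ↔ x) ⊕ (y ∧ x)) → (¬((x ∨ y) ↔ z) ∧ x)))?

12

x | y | z | w || φ
0 | 0 | 0 | 0 || 0
0 | 0 | 0 | 1 || 1
0 | 0 | 1 | 0 || 1
0 | 0 | 1 | 1 || 0
0 | 1 | 0 | 0 || 1
0 | 1 | 0 | 1 || 1
0 | 1 | 1 | 0 || 1
0 | 1 | 1 | 1 || 1
1 | 0 | 0 | 0 || 0
1 | 0 | 0 | 1 || 1
1 | 0 | 1 | 0 || 1
1 | 0 | 1 | 1 || 1
1 | 1 | 0 | 0 || 0
1 | 1 | 0 | 1 || 1
1 | 1 | 1 | 0 || 1
1 | 1 | 1 | 1 || 1
The formula is true on 12 of the 16 rows.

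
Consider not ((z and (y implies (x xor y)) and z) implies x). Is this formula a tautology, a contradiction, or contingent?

x | y | z || (x xor y) | (y implies (x xor y)) | φ
1 | 1 | 1 ||     0     |           0           | 0
1 | 1 | 0 ||     0     |           0           | 0
1 | 0 | 1 ||     1     |           1           | 0
1 | 0 | 0 ||     1     |           1           | 0
0 | 1 | 1 ||     1     |           1           | 1
0 | 1 | 0 ||     1     |           1           | 0
0 | 0 | 1 ||     0     |           1           | 1
0 | 0 | 0 ||     0     |           1           | 0
2 of 8 rows are 1, so the formula is contingent.

contingent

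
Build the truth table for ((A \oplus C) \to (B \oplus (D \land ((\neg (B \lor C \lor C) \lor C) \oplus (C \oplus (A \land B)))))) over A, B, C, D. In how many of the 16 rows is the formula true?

12

A  B  C  D  |  φ
T  T  T  T  |  T
T  T  T  F  |  T
T  T  F  T  |  F
T  T  F  F  |  T
T  F  T  T  |  T
T  F  T  F  |  T
T  F  F  T  |  T
T  F  F  F  |  F
F  T  T  T  |  T
F  T  T  F  |  T
F  T  F  T  |  T
F  T  F  F  |  T
F  F  T  T  |  F
F  F  T  F  |  F
F  F  F  T  |  T
F  F  F  F  |  T
The formula is true on 12 of the 16 rows.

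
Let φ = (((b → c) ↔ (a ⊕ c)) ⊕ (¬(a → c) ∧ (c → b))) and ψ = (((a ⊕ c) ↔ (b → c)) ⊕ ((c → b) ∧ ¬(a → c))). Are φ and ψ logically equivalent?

a | b | c || φ | ψ
F | F | F || F | F
F | F | T || T | T
F | T | F || T | T
F | T | T || T | T
T | F | F || F | F
T | F | T || F | F
T | T | F || T | T
T | T | T || F | F
The columns for φ and ψ agree on every row, so they are logically equivalent.

equivalent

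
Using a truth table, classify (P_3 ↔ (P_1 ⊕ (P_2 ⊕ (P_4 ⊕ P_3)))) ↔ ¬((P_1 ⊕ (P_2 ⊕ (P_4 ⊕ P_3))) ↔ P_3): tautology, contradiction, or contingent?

contradiction

P_1 | P_2 | P_3 | P_4 | (P_4 ⊕ P_3) | (P_2 ⊕ (P_4 ⊕ P_3)) | (P_1 ⊕ (P_2 ⊕ (P_4 ⊕ P_3))) | φ
--- | --- | --- | --- | ----------- | ------------------- | --------------------------- | -
 1  |  1  |  1  |  1  |      0      |          1          |              0              | 0
 1  |  1  |  1  |  0  |      1      |          0          |              1              | 0
 1  |  1  |  0  |  1  |      1      |          0          |              1              | 0
 1  |  1  |  0  |  0  |      0      |          1          |              0              | 0
 1  |  0  |  1  |  1  |      0      |          0          |              1              | 0
 1  |  0  |  1  |  0  |      1      |          1          |              0              | 0
 1  |  0  |  0  |  1  |      1      |          1          |              0              | 0
 1  |  0  |  0  |  0  |      0      |          0          |              1              | 0
 0  |  1  |  1  |  1  |      0      |          1          |              1              | 0
 0  |  1  |  1  |  0  |      1      |          0          |              0              | 0
 0  |  1  |  0  |  1  |      1      |          0          |              0              | 0
 0  |  1  |  0  |  0  |      0      |          1          |              1              | 0
 0  |  0  |  1  |  1  |      0      |          0          |              0              | 0
 0  |  0  |  1  |  0  |      1      |          1          |              1              | 0
 0  |  0  |  0  |  1  |      1      |          1          |              1              | 0
 0  |  0  |  0  |  0  |      0      |          0          |              0              | 0
Every row is 0, so the formula is a contradiction.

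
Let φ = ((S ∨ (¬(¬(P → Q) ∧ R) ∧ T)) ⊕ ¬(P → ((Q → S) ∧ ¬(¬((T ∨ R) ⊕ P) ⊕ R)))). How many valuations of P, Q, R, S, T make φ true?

20

P | Q | R | S | T | φ
- | - | - | - | - | -
F | F | F | F | F | F
F | F | F | F | T | T
F | F | F | T | F | T
F | F | F | T | T | T
F | F | T | F | F | F
F | F | T | F | T | T
F | F | T | T | F | T
F | F | T | T | T | T
F | T | F | F | F | F
F | T | F | F | T | T
F | T | F | T | F | T
F | T | F | T | T | T
F | T | T | F | F | F
F | T | T | F | T | T
F | T | T | T | F | T
F | T | T | T | T | T
T | F | F | F | F | F
T | F | F | F | T | F
T | F | F | T | F | T
T | F | F | T | T | F
T | F | T | F | F | F
T | F | T | F | T | F
T | F | T | T | F | T
T | F | T | T | T | T
T | T | F | F | F | T
T | T | F | F | T | F
T | T | F | T | F | T
T | T | F | T | T | F
T | T | T | F | F | T
T | T | T | F | T | F
T | T | T | T | F | T
T | T | T | T | T | T
The formula is true on 20 of the 32 rows.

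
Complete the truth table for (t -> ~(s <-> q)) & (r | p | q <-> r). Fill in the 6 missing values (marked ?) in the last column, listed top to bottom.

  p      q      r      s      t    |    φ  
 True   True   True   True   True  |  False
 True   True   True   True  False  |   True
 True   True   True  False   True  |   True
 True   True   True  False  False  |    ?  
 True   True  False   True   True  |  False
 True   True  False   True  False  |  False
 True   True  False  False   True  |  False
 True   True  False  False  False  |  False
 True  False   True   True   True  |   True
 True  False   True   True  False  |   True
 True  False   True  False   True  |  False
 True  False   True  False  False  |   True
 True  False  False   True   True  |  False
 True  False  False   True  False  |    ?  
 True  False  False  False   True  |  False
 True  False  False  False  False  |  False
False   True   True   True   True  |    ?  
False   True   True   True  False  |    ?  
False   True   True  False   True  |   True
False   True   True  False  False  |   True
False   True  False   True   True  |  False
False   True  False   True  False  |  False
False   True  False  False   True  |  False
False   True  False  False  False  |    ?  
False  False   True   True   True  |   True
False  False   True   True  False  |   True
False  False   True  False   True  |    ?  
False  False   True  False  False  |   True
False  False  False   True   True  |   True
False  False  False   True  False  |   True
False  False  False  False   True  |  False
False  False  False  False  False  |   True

Row p=True, q=True, r=True, s=False, t=False: (t -> ~(s <-> q)) = True, (r | p | q <-> r) = True, so the formula = True.
Row p=True, q=False, r=False, s=True, t=False: (t -> ~(s <-> q)) = True, (r | p | q <-> r) = False, so the formula = False.
Row p=False, q=True, r=True, s=True, t=True: (t -> ~(s <-> q)) = False, (r | p | q <-> r) = True, so the formula = False.
Row p=False, q=True, r=True, s=True, t=False: (t -> ~(s <-> q)) = True, (r | p | q <-> r) = True, so the formula = True.
Row p=False, q=True, r=False, s=False, t=False: (t -> ~(s <-> q)) = True, (r | p | q <-> r) = False, so the formula = False.
Row p=False, q=False, r=True, s=False, t=True: (t -> ~(s <-> q)) = False, (r | p | q <-> r) = True, so the formula = False.

True, False, False, True, False, False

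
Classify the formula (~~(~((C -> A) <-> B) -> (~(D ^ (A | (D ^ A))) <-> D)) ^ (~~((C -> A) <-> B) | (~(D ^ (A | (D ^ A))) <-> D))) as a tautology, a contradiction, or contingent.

  A   |   B   |   C   |   D   ||   φ  
False | False | False | False || False
False | False | False |  True || False
False | False |  True | False || False
False | False |  True |  True || False
False |  True | False | False || False
False |  True | False |  True || False
False |  True |  True | False || False
False |  True |  True |  True || False
 True | False | False | False || False
 True | False | False |  True || False
 True | False |  True | False || False
 True | False |  True |  True || False
 True |  True | False | False || False
 True |  True | False |  True || False
 True |  True |  True | False || False
 True |  True |  True |  True || False
Every row is False, so the formula is a contradiction.

contradiction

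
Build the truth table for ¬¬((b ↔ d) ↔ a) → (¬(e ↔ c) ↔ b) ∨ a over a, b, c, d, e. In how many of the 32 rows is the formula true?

  a   |   b   |   c   |   d   |   e   |   φ  
----- | ----- | ----- | ----- | ----- | -----
 True |  True |  True |  True |  True |  True
 True |  True |  True |  True | False |  True
 True |  True |  True | False |  True |  True
 True |  True |  True | False | False |  True
 True |  True | False |  True |  True |  True
 True |  True | False |  True | False |  True
 True |  True | False | False |  True |  True
 True |  True | False | False | False |  True
 True | False |  True |  True |  True |  True
 True | False |  True |  True | False |  True
 True | False |  True | False |  True |  True
 True | False |  True | False | False |  True
 True | False | False |  True |  True |  True
 True | False | False |  True | False |  True
 True | False | False | False |  True |  True
 True | False | False | False | False |  True
False |  True |  True |  True |  True |  True
False |  True |  True |  True | False |  True
False |  True |  True | False |  True | False
False |  True |  True | False | False |  True
False |  True | False |  True |  True |  True
False |  True | False |  True | False |  True
False |  True | False | False |  True |  True
False |  True | False | False | False | False
False | False |  True |  True |  True |  True
False | False |  True |  True | False | False
False | False |  True | False |  True |  True
False | False |  True | False | False |  True
False | False | False |  True |  True | False
False | False | False |  True | False |  True
False | False | False | False |  True |  True
False | False | False | False | False |  True
The formula is true on 28 of the 32 rows.

28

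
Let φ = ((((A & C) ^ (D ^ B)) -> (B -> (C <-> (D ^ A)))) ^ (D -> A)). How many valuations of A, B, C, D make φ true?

7

  A      B      C      D    |    φ  
False  False  False  False  |  False
False  False  False   True  |   True
False  False   True  False  |  False
False  False   True   True  |   True
False   True  False  False  |  False
False   True  False   True  |   True
False   True   True  False  |   True
False   True   True   True  |   True
 True  False  False  False  |  False
 True  False  False   True  |  False
 True  False   True  False  |  False
 True  False   True   True  |  False
 True   True  False  False  |   True
 True   True  False   True  |  False
 True   True   True  False  |  False
 True   True   True   True  |   True
The formula is true on 7 of the 16 rows.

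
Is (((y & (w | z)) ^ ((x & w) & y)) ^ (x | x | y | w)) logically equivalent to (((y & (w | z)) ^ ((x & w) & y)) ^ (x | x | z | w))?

x | y | z | w || φ | ψ
T | T | T | T || T | T
T | T | T | F || F | F
T | T | F | T || T | T
T | T | F | F || T | T
T | F | T | T || T | T
T | F | T | F || T | T
T | F | F | T || T | T
T | F | F | F || T | T
F | T | T | T || F | F
F | T | T | F || F | F
F | T | F | T || F | F
F | T | F | F || T | F
F | F | T | T || T | T
F | F | T | F || F | T
F | F | F | T || T | T
F | F | F | F || F | F
The columns differ at x=F, y=T, z=F, w=F (φ=T, ψ=F), so they are not equivalent.

not equivalent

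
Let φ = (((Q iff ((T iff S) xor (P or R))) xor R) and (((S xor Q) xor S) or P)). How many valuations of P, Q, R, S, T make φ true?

P | Q | R | S | T || φ
0 | 0 | 0 | 0 | 0 || 0
0 | 0 | 0 | 0 | 1 || 0
0 | 0 | 0 | 1 | 0 || 0
0 | 0 | 0 | 1 | 1 || 0
0 | 0 | 1 | 0 | 0 || 0
0 | 0 | 1 | 0 | 1 || 0
0 | 0 | 1 | 1 | 0 || 0
0 | 0 | 1 | 1 | 1 || 0
0 | 1 | 0 | 0 | 0 || 1
0 | 1 | 0 | 0 | 1 || 0
0 | 1 | 0 | 1 | 0 || 0
0 | 1 | 0 | 1 | 1 || 1
0 | 1 | 1 | 0 | 0 || 1
0 | 1 | 1 | 0 | 1 || 0
0 | 1 | 1 | 1 | 0 || 0
0 | 1 | 1 | 1 | 1 || 1
1 | 0 | 0 | 0 | 0 || 1
1 | 0 | 0 | 0 | 1 || 0
1 | 0 | 0 | 1 | 0 || 0
1 | 0 | 0 | 1 | 1 || 1
1 | 0 | 1 | 0 | 0 || 0
1 | 0 | 1 | 0 | 1 || 1
1 | 0 | 1 | 1 | 0 || 1
1 | 0 | 1 | 1 | 1 || 0
1 | 1 | 0 | 0 | 0 || 0
1 | 1 | 0 | 0 | 1 || 1
1 | 1 | 0 | 1 | 0 || 1
1 | 1 | 0 | 1 | 1 || 0
1 | 1 | 1 | 0 | 0 || 1
1 | 1 | 1 | 0 | 1 || 0
1 | 1 | 1 | 1 | 0 || 0
1 | 1 | 1 | 1 | 1 || 1
The formula is true on 12 of the 32 rows.

12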